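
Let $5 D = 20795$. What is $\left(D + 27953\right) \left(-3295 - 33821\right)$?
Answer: $-1191868992$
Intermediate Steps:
$D = 4159$ ($D = \frac{1}{5} \cdot 20795 = 4159$)
$\left(D + 27953\right) \left(-3295 - 33821\right) = \left(4159 + 27953\right) \left(-3295 - 33821\right) = 32112 \left(-37116\right) = -1191868992$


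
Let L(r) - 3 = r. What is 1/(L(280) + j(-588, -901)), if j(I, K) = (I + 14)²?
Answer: 1/329759 ≈ 3.0325e-6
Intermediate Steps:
L(r) = 3 + r
j(I, K) = (14 + I)²
1/(L(280) + j(-588, -901)) = 1/((3 + 280) + (14 - 588)²) = 1/(283 + (-574)²) = 1/(283 + 329476) = 1/329759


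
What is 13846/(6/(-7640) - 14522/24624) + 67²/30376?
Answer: -706457617714577/30130774552 ≈ -23446.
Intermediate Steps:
13846/(6/(-7640) - 14522/24624) + 67²/30376 = 13846/(6*(-1/7640) - 14522*1/24624) + 4489*(1/30376) = 13846/(-3/3820 - 7261/12312) + 4489/30376 = 13846/(-6943489/11757960) + 4489/30376 = 13846*(-11757960/6943489) + 4489/30376 = -23257244880/991927 + 4489/30376 = -706457617714577/30130774552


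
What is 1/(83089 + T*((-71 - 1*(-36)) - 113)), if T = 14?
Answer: 1/81017 ≈ 1.2343e-5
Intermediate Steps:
1/(83089 + T*((-71 - 1*(-36)) - 113)) = 1/(83089 + 14*((-71 - 1*(-36)) - 113)) = 1/(83089 + 14*((-71 + 36) - 113)) = 1/(83089 + 14*(-35 - 113)) = 1/(83089 + 14*(-148)) = 1/(83089 - 2072) = 1/81017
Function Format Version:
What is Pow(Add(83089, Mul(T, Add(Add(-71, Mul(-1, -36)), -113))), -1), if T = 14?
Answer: Rational(1, 81017) ≈ 1.2343e-5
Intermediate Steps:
Pow(Add(83089, Mul(T, Add(Add(-71, Mul(-1, -36)), -113))), -1) = Pow(Add(83089, Mul(14, Add(Add(-71, Mul(-1, -36)), -113))), -1) = Pow(Add(83089, Mul(14, Add(Add(-71, 36), -113))), -1) = Pow(Add(83089, Mul(14, Add(-35, -113))), -1) = Pow(Add(83089, Mul(14, -148)), -1) = Pow(Add(83089, -2072), -1) = Pow(81017, -1) = Rational(1, 81017)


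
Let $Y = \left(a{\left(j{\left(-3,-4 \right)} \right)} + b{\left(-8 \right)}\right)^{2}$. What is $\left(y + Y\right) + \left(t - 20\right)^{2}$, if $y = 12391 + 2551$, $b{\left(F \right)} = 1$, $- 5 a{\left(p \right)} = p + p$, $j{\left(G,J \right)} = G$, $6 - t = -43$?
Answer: $\frac{394696}{25} \approx 15788.0$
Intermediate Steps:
$t = 49$ ($t = 6 - -43 = 6 + 43 = 49$)
$a{\left(p \right)} = - \frac{2 p}{5}$ ($a{\left(p \right)} = - \frac{p + p}{5} = - \frac{2 p}{5}$)
$y = 14942$
$Y = \frac{121}{25}$ ($Y = \left(\left(- \frac{2}{5}\right) \left(-3\right) + 1\right)^{2} = \left(\frac{6}{5} + 1\right)^{2} = \left(\frac{11}{5}\right)^{2} = \frac{121}{25} \approx 4.84$)
$\left(y + Y\right) + \left(t - 20\right)^{2} = \left(14942 + \frac{121}{25}\right) + \left(49 - 20\right)^{2} = \frac{373671}{25} + 29^{2} = \frac{373671}{25} + 841 = \frac{394696}{25}$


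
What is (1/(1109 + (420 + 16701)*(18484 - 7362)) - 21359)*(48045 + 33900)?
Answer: -333286653496313160/190420871 ≈ -1.7503e+9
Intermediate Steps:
(1/(1109 + (420 + 16701)*(18484 - 7362)) - 21359)*(48045 + 33900) = (1/(1109 + 17121*11122) - 21359)*81945 = (1/(1109 + 190419762) - 21359)*81945 = (1/190420871 - 21359)*81945 = -4067199383688/190420871*81945 = -333286653496313160/190420871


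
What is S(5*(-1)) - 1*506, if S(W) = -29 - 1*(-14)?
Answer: -521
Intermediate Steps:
S(W) = -15 (S(W) = -29 + 14 = -15)
S(5*(-1)) - 1*506 = -15 - 1*506 = -15 - 506 = -521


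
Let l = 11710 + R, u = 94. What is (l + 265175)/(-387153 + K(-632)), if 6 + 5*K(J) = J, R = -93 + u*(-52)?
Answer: -1359520/1936403 ≈ -0.70209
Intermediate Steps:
R = -4981 (R = -93 + 94*(-52) = -93 - 4888 = -4981)
K(J) = -6/5 + J/5
l = 6729 (l = 11710 - 4981 = 6729)
(l + 265175)/(-387153 + K(-632)) = (6729 + 265175)/(-387153 + (-6/5 + (⅕)*(-632))) = 271904/(-387153 + (-6/5 - 632/5)) = 271904/(-387153 - 638/5) = 271904/(-1936403/5) = 271904*(-5/1936403) = -1359520/1936403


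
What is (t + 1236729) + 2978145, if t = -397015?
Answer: 3817859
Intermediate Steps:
(t + 1236729) + 2978145 = (-397015 + 1236729) + 2978145 = 839714 + 2978145 = 3817859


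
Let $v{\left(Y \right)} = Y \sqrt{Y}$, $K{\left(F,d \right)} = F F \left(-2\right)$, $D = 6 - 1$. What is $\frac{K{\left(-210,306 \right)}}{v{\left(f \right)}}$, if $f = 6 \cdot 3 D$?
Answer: $- \frac{98 \sqrt{10}}{3} \approx -103.3$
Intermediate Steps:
$D = 5$
$f = 90$ ($f = 6 \cdot 3 \cdot 5 = 18 \cdot 5 = 90$)
$K{\left(F,d \right)} = - 2 F^{2}$ ($K{\left(F,d \right)} = F^{2} \left(-2\right) = - 2 F^{2}$)
$v{\left(Y \right)} = Y^{\frac{3}{2}}$
$\frac{K{\left(-210,306 \right)}}{v{\left(f \right)}} = \frac{\left(-2\right) \left(-210\right)^{2}}{90^{\frac{3}{2}}} = \frac{\left(-2\right) 44100}{270 \sqrt{10}} = - 88200 \frac{\sqrt{10}}{2700} = - \frac{98 \sqrt{10}}{3}$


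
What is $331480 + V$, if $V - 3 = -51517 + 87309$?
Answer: $367275$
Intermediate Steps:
$V = 35795$ ($V = 3 + \left(-51517 + 87309\right) = 3 + 35792 = 35795$)
$331480 + V = 331480 + 35795 = 367275$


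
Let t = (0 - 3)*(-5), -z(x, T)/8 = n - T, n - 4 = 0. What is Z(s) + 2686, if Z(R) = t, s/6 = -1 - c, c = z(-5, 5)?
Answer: 2701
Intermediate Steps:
n = 4 (n = 4 + 0 = 4)
z(x, T) = -32 + 8*T (z(x, T) = -8*(4 - T) = -32 + 8*T)
t = 15 (t = -3*(-5) = 15)
c = 8 (c = -32 + 8*5 = -32 + 40 = 8)
s = -54 (s = 6*(-1 - 1*8) = 6*(-1 - 8) = 6*(-9) = -54)
Z(R) = 15
Z(s) + 2686 = 15 + 2686 = 2701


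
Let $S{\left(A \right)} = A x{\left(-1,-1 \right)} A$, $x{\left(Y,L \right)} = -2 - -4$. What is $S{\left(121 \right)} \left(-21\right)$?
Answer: $-614922$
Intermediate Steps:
$x{\left(Y,L \right)} = 2$ ($x{\left(Y,L \right)} = -2 + 4 = 2$)
$S{\left(A \right)} = 2 A^{2}$ ($S{\left(A \right)} = A 2 A = 2 A A = 2 A^{2}$)
$S{\left(121 \right)} \left(-21\right) = 2 \cdot 121^{2} \left(-21\right) = 2 \cdot 14641 \left(-21\right) = 29282 \left(-21\right) = -614922$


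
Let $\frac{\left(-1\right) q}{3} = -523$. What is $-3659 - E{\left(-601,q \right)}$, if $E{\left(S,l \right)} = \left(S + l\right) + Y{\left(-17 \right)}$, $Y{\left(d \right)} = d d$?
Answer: $-4916$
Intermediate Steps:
$Y{\left(d \right)} = d^{2}$
$q = 1569$ ($q = \left(-3\right) \left(-523\right) = 1569$)
$E{\left(S,l \right)} = 289 + S + l$ ($E{\left(S,l \right)} = \left(S + l\right) + \left(-17\right)^{2} = \left(S + l\right) + 289 = 289 + S + l$)
$-3659 - E{\left(-601,q \right)} = -3659 - \left(289 - 601 + 1569\right) = -3659 - 1257 = -4916$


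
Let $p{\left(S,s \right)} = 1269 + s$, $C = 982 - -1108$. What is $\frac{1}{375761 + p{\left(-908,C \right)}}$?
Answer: $\frac{1}{379120} \approx 2.6377 \cdot 10^{-6}$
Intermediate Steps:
$C = 2090$ ($C = 982 + 1108 = 2090$)
$\frac{1}{375761 + p{\left(-908,C \right)}} = \frac{1}{375761 + \left(1269 + 2090\right)} = \frac{1}{375761 + 3359} = \frac{1}{379120}$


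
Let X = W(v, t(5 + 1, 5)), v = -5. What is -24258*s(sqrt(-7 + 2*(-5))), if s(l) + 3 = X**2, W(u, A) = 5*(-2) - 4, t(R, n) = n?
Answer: -4681794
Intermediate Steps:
W(u, A) = -14 (W(u, A) = -10 - 4 = -14)
X = -14
s(l) = 193 (s(l) = -3 + (-14)**2 = -3 + 196 = 193)
-24258*s(sqrt(-7 + 2*(-5))) = -24258*193 = -4681794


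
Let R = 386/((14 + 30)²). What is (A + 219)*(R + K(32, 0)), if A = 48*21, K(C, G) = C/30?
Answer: 7518647/4840 ≈ 1553.4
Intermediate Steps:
K(C, G) = C/30 (K(C, G) = C*(1/30) = C/30)
A = 1008
R = 193/968 (R = 386/(44²) = 386/1936 = 386*(1/1936) = 193/968 ≈ 0.19938)
(A + 219)*(R + K(32, 0)) = (1008 + 219)*(193/968 + (1/30)*32) = 1227*(193/968 + 16/15) = 1227*(18383/14520) = 7518647/4840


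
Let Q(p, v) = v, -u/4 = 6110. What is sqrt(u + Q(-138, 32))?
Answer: 6*I*sqrt(678) ≈ 156.23*I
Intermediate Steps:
u = -24440 (u = -4*6110 = -24440)
sqrt(u + Q(-138, 32)) = sqrt(-24440 + 32) = sqrt(-24408) = 6*I*sqrt(678)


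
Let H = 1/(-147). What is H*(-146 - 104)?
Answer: 250/147 ≈ 1.7007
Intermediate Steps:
H = -1/147 ≈ -0.0068027
H*(-146 - 104) = -(-146 - 104)/147 = -1/147*(-250) = 250/147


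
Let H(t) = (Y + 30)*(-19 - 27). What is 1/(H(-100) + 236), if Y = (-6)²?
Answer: -1/2800 ≈ -0.00035714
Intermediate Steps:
Y = 36
H(t) = -3036 (H(t) = (36 + 30)*(-19 - 27) = 66*(-46) = -3036)
1/(H(-100) + 236) = 1/(-3036 + 236) = 1/(-2800) = -1/2800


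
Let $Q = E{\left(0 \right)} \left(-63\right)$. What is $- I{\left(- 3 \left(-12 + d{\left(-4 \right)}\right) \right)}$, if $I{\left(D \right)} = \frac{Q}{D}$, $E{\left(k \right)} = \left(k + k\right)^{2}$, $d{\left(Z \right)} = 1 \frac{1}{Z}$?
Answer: $0$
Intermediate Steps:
$d{\left(Z \right)} = \frac{1}{Z}$
$E{\left(k \right)} = 4 k^{2}$ ($E{\left(k \right)} = \left(2 k\right)^{2} = 4 k^{2}$)
$Q = 0$ ($Q = 4 \cdot 0^{2} \left(-63\right) = 4 \cdot 0 \left(-63\right) = 0 \left(-63\right) = 0$)
$I{\left(D \right)} = 0$ ($I{\left(D \right)} = \frac{0}{D} = 0$)
$- I{\left(- 3 \left(-12 + d{\left(-4 \right)}\right) \right)} = \left(-1\right) 0 = 0$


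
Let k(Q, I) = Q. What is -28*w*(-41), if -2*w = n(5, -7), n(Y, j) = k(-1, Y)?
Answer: 574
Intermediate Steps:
n(Y, j) = -1
w = ½ (w = -½*(-1) = ½ ≈ 0.50000)
-28*w*(-41) = -28*½*(-41) = -14*(-41) = 574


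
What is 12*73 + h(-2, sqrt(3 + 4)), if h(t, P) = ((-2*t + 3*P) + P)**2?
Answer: 1004 + 32*sqrt(7) ≈ 1088.7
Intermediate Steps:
h(t, P) = (-2*t + 4*P)**2
12*73 + h(-2, sqrt(3 + 4)) = 12*73 + 4*(-1*(-2) + 2*sqrt(3 + 4))**2 = 876 + 4*(2 + 2*sqrt(7))**2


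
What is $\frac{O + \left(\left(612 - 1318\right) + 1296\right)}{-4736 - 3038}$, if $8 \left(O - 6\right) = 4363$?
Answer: $- \frac{397}{2704} \approx -0.14682$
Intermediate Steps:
$O = \frac{4411}{8}$ ($O = 6 + \frac{1}{8} \cdot 4363 = 6 + \frac{4363}{8} = \frac{4411}{8} \approx 551.38$)
$\frac{O + \left(\left(612 - 1318\right) + 1296\right)}{-4736 - 3038} = \frac{\frac{4411}{8} + \left(\left(612 - 1318\right) + 1296\right)}{-4736 - 3038} = \frac{\frac{4411}{8} + \left(-706 + 1296\right)}{-4736 - 3038} = \frac{\frac{4411}{8} + 590}{-7774} = \frac{9131}{8} \left(- \frac{1}{7774}\right) = - \frac{397}{2704}$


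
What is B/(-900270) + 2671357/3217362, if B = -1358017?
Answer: 564514571462/241374540645 ≈ 2.3387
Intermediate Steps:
B/(-900270) + 2671357/3217362 = -1358017/(-900270) + 2671357/3217362 = -1358017*(-1/900270) + 2671357*(1/3217362) = 1358017/900270 + 2671357/3217362 = 564514571462/241374540645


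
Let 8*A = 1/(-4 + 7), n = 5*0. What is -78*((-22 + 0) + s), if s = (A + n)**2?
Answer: 164723/96 ≈ 1715.9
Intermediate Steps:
n = 0
A = 1/24 (A = 1/(8*(-4 + 7)) = (1/8)/3 = (1/8)*(1/3) = 1/24 ≈ 0.041667)
s = 1/576 (s = (1/24 + 0)**2 = (1/24)**2 = 1/576 ≈ 0.0017361)
-78*((-22 + 0) + s) = -78*((-22 + 0) + 1/576) = -78*(-22 + 1/576) = -78*(-12671/576) = 164723/96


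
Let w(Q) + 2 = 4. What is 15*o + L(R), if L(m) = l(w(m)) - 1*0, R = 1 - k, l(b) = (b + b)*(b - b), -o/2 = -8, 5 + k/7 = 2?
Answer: 240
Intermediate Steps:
k = -21 (k = -35 + 7*2 = -35 + 14 = -21)
o = 16 (o = -2*(-8) = 16)
w(Q) = 2 (w(Q) = -2 + 4 = 2)
l(b) = 0 (l(b) = (2*b)*0 = 0)
R = 22 (R = 1 - 1*(-21) = 1 + 21 = 22)
L(m) = 0 (L(m) = 0 - 1*0 = 0 + 0 = 0)
15*o + L(R) = 15*16 + 0 = 240 + 0 = 240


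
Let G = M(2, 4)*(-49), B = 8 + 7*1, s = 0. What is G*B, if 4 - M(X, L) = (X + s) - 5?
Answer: -5145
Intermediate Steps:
B = 15 (B = 8 + 7 = 15)
M(X, L) = 9 - X (M(X, L) = 4 - ((X + 0) - 5) = 4 - (X - 5) = 4 - (-5 + X) = 4 + (5 - X) = 9 - X)
G = -343 (G = (9 - 1*2)*(-49) = (9 - 2)*(-49) = 7*(-49) = -343)
G*B = -343*15 = -5145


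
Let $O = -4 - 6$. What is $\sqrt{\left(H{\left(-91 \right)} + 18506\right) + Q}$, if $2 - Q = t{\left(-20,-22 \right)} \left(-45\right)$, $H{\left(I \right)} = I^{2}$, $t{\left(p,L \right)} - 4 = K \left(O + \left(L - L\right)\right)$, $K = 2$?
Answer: $\sqrt{26069} \approx 161.46$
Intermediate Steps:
$O = -10$ ($O = -4 - 6 = -10$)
$t{\left(p,L \right)} = -16$ ($t{\left(p,L \right)} = 4 + 2 \left(-10 + \left(L - L\right)\right) = 4 + 2 \left(-10 + 0\right) = 4 + 2 \left(-10\right) = 4 - 20 = -16$)
$Q = -718$ ($Q = 2 - \left(-16\right) \left(-45\right) = 2 - 720 = -718$)
$\sqrt{\left(H{\left(-91 \right)} + 18506\right) + Q} = \sqrt{\left(\left(-91\right)^{2} + 18506\right) - 718} = \sqrt{\left(8281 + 18506\right) - 718} = \sqrt{26787 - 718} = \sqrt{26069}$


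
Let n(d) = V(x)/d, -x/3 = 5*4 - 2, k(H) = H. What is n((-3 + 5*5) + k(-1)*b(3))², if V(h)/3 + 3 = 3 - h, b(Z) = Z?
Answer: 26244/361 ≈ 72.698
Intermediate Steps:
x = -54 (x = -3*(5*4 - 2) = -3*(20 - 2) = -3*18 = -54)
V(h) = -3*h (V(h) = -9 + 3*(3 - h) = -9 + (9 - 3*h) = -3*h)
n(d) = 162/d (n(d) = (-3*(-54))/d = 162/d)
n((-3 + 5*5) + k(-1)*b(3))² = (162/((-3 + 5*5) - 1*3))² = (162/((-3 + 25) - 3))² = (162/(22 - 3))² = (162/19)² = 26244/361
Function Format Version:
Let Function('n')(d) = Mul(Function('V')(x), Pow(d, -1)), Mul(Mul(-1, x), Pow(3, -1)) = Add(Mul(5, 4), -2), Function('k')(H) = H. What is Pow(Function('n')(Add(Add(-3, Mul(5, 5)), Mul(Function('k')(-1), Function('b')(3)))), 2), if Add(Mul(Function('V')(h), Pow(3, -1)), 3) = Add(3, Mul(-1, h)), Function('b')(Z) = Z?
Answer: Rational(26244, 361) ≈ 72.698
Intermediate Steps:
x = -54 (x = Mul(-3, Add(Mul(5, 4), -2)) = Mul(-3, Add(20, -2)) = Mul(-3, 18) = -54)
Function('V')(h) = Mul(-3, h) (Function('V')(h) = Add(-9, Mul(3, Add(3, Mul(-1, h)))) = Add(-9, Add(9, Mul(-3, h))) = Mul(-3, h))
Function('n')(d) = Mul(162, Pow(d, -1)) (Function('n')(d) = Mul(Mul(-3, -54), Pow(d, -1)) = Mul(162, Pow(d, -1)))
Pow(Function('n')(Add(Add(-3, Mul(5, 5)), Mul(Function('k')(-1), Function('b')(3)))), 2) = Pow(Mul(162, Pow(Add(Add(-3, Mul(5, 5)), Mul(-1, 3)), -1)), 2) = Pow(Mul(162, Pow(Add(Add(-3, 25), -3), -1)), 2) = Pow(Mul(162, Pow(Add(22, -3), -1)), 2) = Pow(Mul(162, Pow(19, -1)), 2) = Pow(Mul(162, Rational(1, 19)), 2) = Pow(Rational(162, 19), 2) = Rational(26244, 361)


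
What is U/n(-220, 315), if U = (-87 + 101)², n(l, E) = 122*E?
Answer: 14/2745 ≈ 0.0051002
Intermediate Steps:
U = 196 (U = 14² = 196)
U/n(-220, 315) = 196/((122*315)) = 196/38430 = 196*(1/38430) = 14/2745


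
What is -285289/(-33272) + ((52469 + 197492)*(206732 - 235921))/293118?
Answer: -121336301389493/4876311048 ≈ -24883.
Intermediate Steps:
-285289/(-33272) + ((52469 + 197492)*(206732 - 235921))/293118 = -285289*(-1/33272) + (249961*(-29189))*(1/293118) = 285289/33272 - 7296111629*1/293118 = 285289/33272 - 7296111629/293118 = -121336301389493/4876311048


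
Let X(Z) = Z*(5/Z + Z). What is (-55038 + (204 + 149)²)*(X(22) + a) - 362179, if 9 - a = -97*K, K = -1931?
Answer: -12996851118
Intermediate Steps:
a = -187298 (a = 9 - (-97)*(-1931) = 9 - 1*187307 = 9 - 187307 = -187298)
X(Z) = Z*(Z + 5/Z)
(-55038 + (204 + 149)²)*(X(22) + a) - 362179 = (-55038 + (204 + 149)²)*((5 + 22²) - 187298) - 362179 = (-55038 + 353²)*((5 + 484) - 187298) - 362179 = (-55038 + 124609)*(489 - 187298) - 362179 = 69571*(-186809) - 362179 = -12996488939 - 362179 = -12996851118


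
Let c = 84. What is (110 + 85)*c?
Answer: 16380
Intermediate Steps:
(110 + 85)*c = (110 + 85)*84 = 195*84 = 16380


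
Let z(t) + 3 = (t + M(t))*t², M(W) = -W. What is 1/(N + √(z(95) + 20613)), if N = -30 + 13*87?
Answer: 367/397197 - √2290/397197 ≈ 0.00080350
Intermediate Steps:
N = 1101 (N = -30 + 1131 = 1101)
z(t) = -3 (z(t) = -3 + (t - t)*t² = -3 + 0*t² = -3 + 0 = -3)
1/(N + √(z(95) + 20613)) = 1/(1101 + √(-3 + 20613)) = 1/(1101 + √20610) = 1/(1101 + 3*√2290)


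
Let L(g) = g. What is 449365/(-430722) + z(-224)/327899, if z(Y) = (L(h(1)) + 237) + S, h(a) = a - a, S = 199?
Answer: -147158539343/141233313078 ≈ -1.0420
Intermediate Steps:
h(a) = 0
z(Y) = 436 (z(Y) = (0 + 237) + 199 = 237 + 199 = 436)
449365/(-430722) + z(-224)/327899 = 449365/(-430722) + 436/327899 = 449365*(-1/430722) + 436*(1/327899) = -449365/430722 + 436/327899 = -147158539343/141233313078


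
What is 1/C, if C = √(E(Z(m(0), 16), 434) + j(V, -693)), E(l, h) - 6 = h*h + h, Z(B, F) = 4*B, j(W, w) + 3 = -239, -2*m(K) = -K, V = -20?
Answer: √188554/188554 ≈ 0.0023029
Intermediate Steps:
m(K) = K/2 (m(K) = -(-1)*K/2 = K/2)
j(W, w) = -242 (j(W, w) = -3 - 239 = -242)
E(l, h) = 6 + h + h² (E(l, h) = 6 + (h*h + h) = 6 + (h² + h) = 6 + (h + h²) = 6 + h + h²)
C = √188554 (C = √((6 + 434 + 434²) - 242) = √((6 + 434 + 188356) - 242) = √(188796 - 242) = √188554 ≈ 434.23)
1/C = 1/(√188554) = √188554/188554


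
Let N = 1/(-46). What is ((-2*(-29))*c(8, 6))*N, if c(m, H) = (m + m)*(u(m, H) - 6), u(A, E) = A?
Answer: -928/23 ≈ -40.348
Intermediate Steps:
c(m, H) = 2*m*(-6 + m) (c(m, H) = (m + m)*(m - 6) = (2*m)*(-6 + m) = 2*m*(-6 + m))
N = -1/46 ≈ -0.021739
((-2*(-29))*c(8, 6))*N = ((-2*(-29))*(2*8*(-6 + 8)))*(-1/46) = (58*(2*8*2))*(-1/46) = (58*32)*(-1/46) = 1856*(-1/46) = -928/23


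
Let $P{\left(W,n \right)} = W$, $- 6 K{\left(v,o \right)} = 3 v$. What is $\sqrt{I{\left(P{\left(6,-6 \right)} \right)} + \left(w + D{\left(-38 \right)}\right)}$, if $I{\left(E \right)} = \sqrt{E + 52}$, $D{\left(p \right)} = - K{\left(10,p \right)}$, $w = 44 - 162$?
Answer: $\sqrt{-113 + \sqrt{58}} \approx 10.266 i$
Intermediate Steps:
$K{\left(v,o \right)} = - \frac{v}{2}$ ($K{\left(v,o \right)} = - \frac{3 v}{6} = - \frac{v}{2}$)
$w = -118$ ($w = 44 - 162 = -118$)
$D{\left(p \right)} = 5$ ($D{\left(p \right)} = - \frac{\left(-1\right) 10}{2} = \left(-1\right) \left(-5\right) = 5$)
$I{\left(E \right)} = \sqrt{52 + E}$
$\sqrt{I{\left(P{\left(6,-6 \right)} \right)} + \left(w + D{\left(-38 \right)}\right)} = \sqrt{\sqrt{52 + 6} + \left(-118 + 5\right)} = \sqrt{\sqrt{58} - 113} = \sqrt{-113 + \sqrt{58}}$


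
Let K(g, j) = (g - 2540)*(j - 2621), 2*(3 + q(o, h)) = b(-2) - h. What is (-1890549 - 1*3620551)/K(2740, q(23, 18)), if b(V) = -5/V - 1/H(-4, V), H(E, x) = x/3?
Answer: 55111/5262 ≈ 10.473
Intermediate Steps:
H(E, x) = x/3 (H(E, x) = x*(⅓) = x/3)
b(V) = -8/V (b(V) = -5/V - 1/(V/3) = -5/V - 3/V = -8/V)
q(o, h) = -1 - h/2 (q(o, h) = -3 + (-8/(-2) - h)/2 = -3 + (-8*(-½) - h)/2 = -3 + (4 - h)/2 = -3 + (2 - h/2) = -1 - h/2)
K(g, j) = (-2621 + j)*(-2540 + g) (K(g, j) = (-2540 + g)*(-2621 + j) = (-2621 + j)*(-2540 + g))
(-1890549 - 1*3620551)/K(2740, q(23, 18)) = (-1890549 - 1*3620551)/(6657340 - 2621*2740 - 2540*(-1 - ½*18) + 2740*(-1 - ½*18)) = (-1890549 - 3620551)/(6657340 - 7181540 - 2540*(-1 - 9) + 2740*(-1 - 9)) = -5511100/(6657340 - 7181540 - 2540*(-10) + 2740*(-10)) = -5511100/(6657340 - 7181540 + 25400 - 27400) = -5511100/(-526200) = -5511100*(-1/526200) = 55111/5262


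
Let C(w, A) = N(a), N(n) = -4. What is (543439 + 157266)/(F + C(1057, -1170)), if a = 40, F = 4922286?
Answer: 700705/4922282 ≈ 0.14235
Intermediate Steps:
C(w, A) = -4
(543439 + 157266)/(F + C(1057, -1170)) = (543439 + 157266)/(4922286 - 4) = 700705/4922282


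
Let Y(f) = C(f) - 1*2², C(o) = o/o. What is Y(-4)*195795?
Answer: -587385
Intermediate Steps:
C(o) = 1
Y(f) = -3 (Y(f) = 1 - 1*2² = 1 - 1*4 = 1 - 4 = -3)
Y(-4)*195795 = -3*195795 = -587385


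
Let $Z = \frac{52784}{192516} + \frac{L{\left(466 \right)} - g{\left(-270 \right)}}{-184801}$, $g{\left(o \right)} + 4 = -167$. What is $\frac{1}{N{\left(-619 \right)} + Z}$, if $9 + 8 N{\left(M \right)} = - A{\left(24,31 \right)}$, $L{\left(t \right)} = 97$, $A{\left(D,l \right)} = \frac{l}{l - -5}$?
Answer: $- \frac{853851583584}{819620066561} \approx -1.0418$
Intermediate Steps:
$A{\left(D,l \right)} = \frac{l}{5 + l}$ ($A{\left(D,l \right)} = \frac{l}{l + 5} = \frac{l}{5 + l}$)
$N{\left(M \right)} = - \frac{355}{288}$ ($N{\left(M \right)} = - \frac{9}{8} + \frac{\left(-1\right) \frac{31}{5 + 31}}{8} = - \frac{9}{8} + \frac{\left(-1\right) \frac{31}{36}}{8} = - \frac{9}{8} + \frac{1}{8} \left(- \frac{31}{36}\right) = - \frac{9}{8} - \frac{31}{288} = - \frac{355}{288}$)
$g{\left(o \right)} = -171$ ($g{\left(o \right)} = -4 - 167 = -171$)
$Z = \frac{2425735424}{8894287329}$ ($Z = \frac{52784}{192516} + \frac{97 - -171}{-184801} = 52784 \cdot \frac{1}{192516} + \left(97 + 171\right) \left(- \frac{1}{184801}\right) = \frac{13196}{48129} + 268 \left(- \frac{1}{184801}\right) = \frac{13196}{48129} - \frac{268}{184801} = \frac{2425735424}{8894287329} \approx 0.27273$)
$\frac{1}{N{\left(-619 \right)} + Z} = \frac{1}{- \frac{355}{288} + \frac{2425735424}{8894287329}} = \frac{1}{- \frac{819620066561}{853851583584}} = - \frac{853851583584}{819620066561}$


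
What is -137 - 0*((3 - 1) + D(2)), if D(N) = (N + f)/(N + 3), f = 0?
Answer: -137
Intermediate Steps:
D(N) = N/(3 + N) (D(N) = (N + 0)/(N + 3) = N/(3 + N))
-137 - 0*((3 - 1) + D(2)) = -137 - 0*((3 - 1) + 2/(3 + 2)) = -137 - 0*(2 + 2/5) = -137 - 0*(2 + 2*(⅕)) = -137 - 0*(2 + ⅖) = -137 - 0*12/5 = -137 - 45*0 = -137 + 0 = -137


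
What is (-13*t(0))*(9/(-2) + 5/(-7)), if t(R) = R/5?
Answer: 0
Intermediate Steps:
t(R) = R/5 (t(R) = R*(⅕) = R/5)
(-13*t(0))*(9/(-2) + 5/(-7)) = (-13*0/5)*(9/(-2) + 5/(-7)) = (-13*0)*(9*(-½) + 5*(-⅐)) = 0*(-9/2 - 5/7) = 0*(-73/14) = 0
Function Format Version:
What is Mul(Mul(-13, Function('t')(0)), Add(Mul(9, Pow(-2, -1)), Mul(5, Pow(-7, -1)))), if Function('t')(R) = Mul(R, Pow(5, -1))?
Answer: 0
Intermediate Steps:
Function('t')(R) = Mul(Rational(1, 5), R) (Function('t')(R) = Mul(R, Rational(1, 5)) = Mul(Rational(1, 5), R))
Mul(Mul(-13, Function('t')(0)), Add(Mul(9, Pow(-2, -1)), Mul(5, Pow(-7, -1)))) = Mul(Mul(-13, Mul(Rational(1, 5), 0)), Add(Mul(9, Pow(-2, -1)), Mul(5, Pow(-7, -1)))) = Mul(Mul(-13, 0), Add(Mul(9, Rational(-1, 2)), Mul(5, Rational(-1, 7)))) = Mul(0, Add(Rational(-9, 2), Rational(-5, 7))) = Mul(0, Rational(-73, 14)) = 0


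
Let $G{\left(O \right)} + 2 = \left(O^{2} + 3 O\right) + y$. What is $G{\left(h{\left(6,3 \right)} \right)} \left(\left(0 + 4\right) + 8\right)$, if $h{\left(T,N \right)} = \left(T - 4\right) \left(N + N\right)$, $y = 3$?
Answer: $2172$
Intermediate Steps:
$h{\left(T,N \right)} = 2 N \left(-4 + T\right)$ ($h{\left(T,N \right)} = \left(-4 + T\right) 2 N = 2 N \left(-4 + T\right)$)
$G{\left(O \right)} = 1 + O^{2} + 3 O$ ($G{\left(O \right)} = -2 + \left(\left(O^{2} + 3 O\right) + 3\right) = -2 + \left(3 + O^{2} + 3 O\right) = 1 + O^{2} + 3 O$)
$G{\left(h{\left(6,3 \right)} \right)} \left(\left(0 + 4\right) + 8\right) = \left(1 + \left(2 \cdot 3 \left(-4 + 6\right)\right)^{2} + 3 \cdot 2 \cdot 3 \left(-4 + 6\right)\right) \left(\left(0 + 4\right) + 8\right) = \left(1 + \left(2 \cdot 3 \cdot 2\right)^{2} + 3 \cdot 2 \cdot 3 \cdot 2\right) \left(4 + 8\right) = \left(1 + 12^{2} + 3 \cdot 12\right) 12 = \left(1 + 144 + 36\right) 12 = 181 \cdot 12 = 2172$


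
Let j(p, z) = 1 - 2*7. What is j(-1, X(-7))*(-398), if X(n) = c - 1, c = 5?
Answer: 5174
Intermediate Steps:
X(n) = 4 (X(n) = 5 - 1 = 4)
j(p, z) = -13 (j(p, z) = 1 - 14 = -13)
j(-1, X(-7))*(-398) = -13*(-398) = 5174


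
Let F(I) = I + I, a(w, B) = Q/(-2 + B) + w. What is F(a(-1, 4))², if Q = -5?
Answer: 49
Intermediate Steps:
a(w, B) = w - 5/(-2 + B) (a(w, B) = -5/(-2 + B) + w = w - 5/(-2 + B))
F(I) = 2*I
F(a(-1, 4))² = (2*((-5 - 2*(-1) + 4*(-1))/(-2 + 4)))² = (2*((-5 + 2 - 4)/2))² = (2*((½)*(-7)))² = (2*(-7/2))² = (-7)² = 49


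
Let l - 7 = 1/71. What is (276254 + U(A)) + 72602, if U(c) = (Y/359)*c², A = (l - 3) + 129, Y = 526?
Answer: 678244817000/1809719 ≈ 3.7478e+5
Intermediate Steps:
l = 498/71 (l = 7 + 1/71 = 498/71 ≈ 7.0141)
A = 9444/71 (A = (498/71 - 3) + 129 = 285/71 + 129 = 9444/71 ≈ 133.01)
U(c) = 526*c²/359 (U(c) = (526/359)*c² = (526*(1/359))*c² = 526*c²/359)
(276254 + U(A)) + 72602 = (276254 + 526*(9444/71)²/359) + 72602 = (276254 + (526/359)*(89189136/5041)) + 72602 = (276254 + 46913485536/1809719) + 72602 = 546855598162/1809719 + 72602 = 678244817000/1809719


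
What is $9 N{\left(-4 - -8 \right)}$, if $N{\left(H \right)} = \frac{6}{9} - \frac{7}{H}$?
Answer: $- \frac{39}{4} \approx -9.75$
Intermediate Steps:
$N{\left(H \right)} = \frac{2}{3} - \frac{7}{H}$ ($N{\left(H \right)} = 6 \cdot \frac{1}{9} - \frac{7}{H} = \frac{2}{3} - \frac{7}{H}$)
$9 N{\left(-4 - -8 \right)} = 9 \left(\frac{2}{3} - \frac{7}{-4 - -8}\right) = 9 \left(\frac{2}{3} - \frac{7}{-4 + 8}\right) = 9 \left(\frac{2}{3} - \frac{7}{4}\right) = 9 \left(- \frac{13}{12}\right) = - \frac{39}{4}$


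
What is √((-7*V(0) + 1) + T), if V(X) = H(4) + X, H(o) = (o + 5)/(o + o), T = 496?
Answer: √7826/4 ≈ 22.116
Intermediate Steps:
H(o) = (5 + o)/(2*o) (H(o) = (5 + o)/((2*o)) = (5 + o)*(1/(2*o)) = (5 + o)/(2*o))
V(X) = 9/8 + X (V(X) = (½)*(5 + 4)/4 + X = (½)*(¼)*9 + X = 9/8 + X)
√((-7*V(0) + 1) + T) = √((-7*(9/8 + 0) + 1) + 496) = √((-7*9/8 + 1) + 496) = √((-63/8 + 1) + 496) = √(-55/8 + 496) = √(3913/8) = √7826/4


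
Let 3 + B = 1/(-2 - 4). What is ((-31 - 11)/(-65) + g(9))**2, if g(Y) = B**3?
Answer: 190761918169/197121600 ≈ 967.74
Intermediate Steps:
B = -19/6 (B = -3 + 1/(-2 - 4) = -3 + 1/(-6) = -3 - 1/6 = -19/6 ≈ -3.1667)
g(Y) = -6859/216 (g(Y) = (-19/6)**3 = -6859/216)
((-31 - 11)/(-65) + g(9))**2 = ((-31 - 11)/(-65) - 6859/216)**2 = (-42*(-1/65) - 6859/216)**2 = (42/65 - 6859/216)**2 = (-436763/14040)**2 = 190761918169/197121600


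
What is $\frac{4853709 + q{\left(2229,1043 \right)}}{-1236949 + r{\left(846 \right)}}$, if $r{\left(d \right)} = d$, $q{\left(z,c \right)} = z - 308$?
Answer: $- \frac{4855630}{1236103} \approx -3.9282$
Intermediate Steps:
$q{\left(z,c \right)} = -308 + z$
$\frac{4853709 + q{\left(2229,1043 \right)}}{-1236949 + r{\left(846 \right)}} = \frac{4853709 + \left(-308 + 2229\right)}{-1236949 + 846} = \frac{4853709 + 1921}{-1236103} = 4855630 \left(- \frac{1}{1236103}\right) = - \frac{4855630}{1236103}$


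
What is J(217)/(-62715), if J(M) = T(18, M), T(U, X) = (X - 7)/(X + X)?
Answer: -1/129611 ≈ -7.7154e-6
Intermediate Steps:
T(U, X) = (-7 + X)/(2*X) (T(U, X) = (-7 + X)/((2*X)) = (-7 + X)*(1/(2*X)) = (-7 + X)/(2*X))
J(M) = (-7 + M)/(2*M)
J(217)/(-62715) = ((½)*(-7 + 217)/217)/(-62715) = ((½)*(1/217)*210)*(-1/62715) = (15/31)*(-1/62715) = -1/129611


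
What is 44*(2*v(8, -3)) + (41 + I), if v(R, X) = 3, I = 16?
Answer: 321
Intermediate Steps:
44*(2*v(8, -3)) + (41 + I) = 44*(2*3) + (41 + 16) = 44*6 + 57 = 264 + 57 = 321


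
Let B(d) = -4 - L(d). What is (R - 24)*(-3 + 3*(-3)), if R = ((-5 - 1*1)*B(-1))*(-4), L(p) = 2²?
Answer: 2592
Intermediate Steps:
L(p) = 4
B(d) = -8 (B(d) = -4 - 1*4 = -4 - 4 = -8)
R = -192 (R = ((-5 - 1*1)*(-8))*(-4) = ((-5 - 1)*(-8))*(-4) = -6*(-8)*(-4) = 48*(-4) = -192)
(R - 24)*(-3 + 3*(-3)) = (-192 - 24)*(-3 + 3*(-3)) = -216*(-3 - 9) = -216*(-12) = 2592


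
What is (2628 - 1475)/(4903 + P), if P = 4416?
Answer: 1153/9319 ≈ 0.12373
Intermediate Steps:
(2628 - 1475)/(4903 + P) = (2628 - 1475)/(4903 + 4416) = 1153/9319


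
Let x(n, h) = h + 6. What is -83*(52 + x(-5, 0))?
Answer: -4814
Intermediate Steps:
x(n, h) = 6 + h
-83*(52 + x(-5, 0)) = -83*(52 + (6 + 0)) = -83*(52 + 6) = -83*58 = -4814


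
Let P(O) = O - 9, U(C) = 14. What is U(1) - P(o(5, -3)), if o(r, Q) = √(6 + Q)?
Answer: 23 - √3 ≈ 21.268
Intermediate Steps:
P(O) = -9 + O
U(1) - P(o(5, -3)) = 14 - (-9 + √(6 - 3)) = 14 - (-9 + √3) = 14 + (9 - √3) = 23 - √3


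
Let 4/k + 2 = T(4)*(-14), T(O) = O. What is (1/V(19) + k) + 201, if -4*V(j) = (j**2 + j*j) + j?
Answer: 4317691/21489 ≈ 200.93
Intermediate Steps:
k = -2/29 (k = 4/(-2 + 4*(-14)) = 4/(-2 - 56) = 4/(-58) = 4*(-1/58) = -2/29 ≈ -0.068966)
V(j) = -j**2/2 - j/4 (V(j) = -((j**2 + j*j) + j)/4 = -((j**2 + j**2) + j)/4 = -(2*j**2 + j)/4 = -(j + 2*j**2)/4 = -j**2/2 - j/4)
(1/V(19) + k) + 201 = (1/(-1/4*19*(1 + 2*19)) - 2/29) + 201 = (1/(-1/4*19*(1 + 38)) - 2/29) + 201 = (1/(-1/4*19*39) - 2/29) + 201 = (1/(-741/4) - 2/29) + 201 = (-4/741 - 2/29) + 201 = -1598/21489 + 201 = 4317691/21489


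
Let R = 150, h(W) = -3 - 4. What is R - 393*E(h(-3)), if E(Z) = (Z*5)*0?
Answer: 150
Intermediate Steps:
h(W) = -7
E(Z) = 0 (E(Z) = (5*Z)*0 = 0)
R - 393*E(h(-3)) = 150 - 393*0 = 150 + 0 = 150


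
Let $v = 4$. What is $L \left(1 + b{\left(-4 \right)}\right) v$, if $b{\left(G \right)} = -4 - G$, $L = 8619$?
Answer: $34476$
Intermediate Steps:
$L \left(1 + b{\left(-4 \right)}\right) v = 8619 \left(1 - 0\right) 4 = 8619 \left(1 + \left(-4 + 4\right)\right) 4 = 8619 \left(1 + 0\right) 4 = 8619 \cdot 1 \cdot 4 = 8619 \cdot 4 = 34476$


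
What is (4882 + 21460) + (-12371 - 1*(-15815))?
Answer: 29786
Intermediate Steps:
(4882 + 21460) + (-12371 - 1*(-15815)) = 26342 + (-12371 + 15815) = 26342 + 3444 = 29786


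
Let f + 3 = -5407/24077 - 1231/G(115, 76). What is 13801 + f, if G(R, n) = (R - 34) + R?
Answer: 65083332857/4719092 ≈ 13792.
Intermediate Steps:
G(R, n) = -34 + 2*R (G(R, n) = (-34 + R) + R = -34 + 2*R)
f = -44855835/4719092 (f = -3 + (-5407/24077 - 1231/(-34 + 2*115)) = -3 + (-5407*1/24077 - 1231/(-34 + 230)) = -3 + (-5407/24077 - 1231/196) = -3 - 30698559/4719092 = -44855835/4719092 ≈ -9.5052)
13801 + f = 13801 - 44855835/4719092 = 65083332857/4719092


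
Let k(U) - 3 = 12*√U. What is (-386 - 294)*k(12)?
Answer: -2040 - 16320*√3 ≈ -30307.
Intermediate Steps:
k(U) = 3 + 12*√U
(-386 - 294)*k(12) = (-386 - 294)*(3 + 12*√12) = -680*(3 + 12*(2*√3)) = -680*(3 + 24*√3) = -2040 - 16320*√3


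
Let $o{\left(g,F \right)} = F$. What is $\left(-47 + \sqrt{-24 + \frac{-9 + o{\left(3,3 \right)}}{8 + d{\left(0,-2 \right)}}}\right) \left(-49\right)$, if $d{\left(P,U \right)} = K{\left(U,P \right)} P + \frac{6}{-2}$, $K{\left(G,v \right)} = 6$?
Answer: $2303 - \frac{147 i \sqrt{70}}{5} \approx 2303.0 - 245.98 i$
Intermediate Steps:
$d{\left(P,U \right)} = -3 + 6 P$ ($d{\left(P,U \right)} = 6 P + \frac{6}{-2} = 6 P + 6 \left(- \frac{1}{2}\right) = 6 P - 3 = -3 + 6 P$)
$\left(-47 + \sqrt{-24 + \frac{-9 + o{\left(3,3 \right)}}{8 + d{\left(0,-2 \right)}}}\right) \left(-49\right) = \left(-47 + \sqrt{-24 + \frac{-9 + 3}{8 + \left(-3 + 6 \cdot 0\right)}}\right) \left(-49\right) = \left(-47 + \sqrt{-24 - \frac{6}{8 + \left(-3 + 0\right)}}\right) \left(-49\right) = \left(-47 + \sqrt{-24 - \frac{6}{8 - 3}}\right) \left(-49\right) = \left(-47 + \sqrt{-24 - \frac{6}{5}}\right) \left(-49\right) = \left(-47 + \sqrt{- \frac{126}{5}}\right) \left(-49\right) = \left(-47 + \frac{3 i \sqrt{70}}{5}\right) \left(-49\right) = 2303 - \frac{147 i \sqrt{70}}{5}$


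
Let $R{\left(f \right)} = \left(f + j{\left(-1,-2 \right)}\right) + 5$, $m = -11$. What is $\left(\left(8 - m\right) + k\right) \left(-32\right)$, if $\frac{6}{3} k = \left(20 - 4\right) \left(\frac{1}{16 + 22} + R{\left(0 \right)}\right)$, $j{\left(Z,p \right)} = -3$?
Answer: $- \frac{21408}{19} \approx -1126.7$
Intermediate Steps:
$R{\left(f \right)} = 2 + f$ ($R{\left(f \right)} = \left(f - 3\right) + 5 = \left(-3 + f\right) + 5 = 2 + f$)
$k = \frac{308}{19}$ ($k = \frac{\left(20 - 4\right) \left(\frac{1}{16 + 22} + \left(2 + 0\right)\right)}{2} = \frac{16 \left(\frac{1}{38} + 2\right)}{2} = \frac{16 \cdot \frac{77}{38}}{2} = \frac{1}{2} \cdot \frac{616}{19} = \frac{308}{19} \approx 16.211$)
$\left(\left(8 - m\right) + k\right) \left(-32\right) = \left(\left(8 - -11\right) + \frac{308}{19}\right) \left(-32\right) = \left(\left(8 + 11\right) + \frac{308}{19}\right) \left(-32\right) = \left(19 + \frac{308}{19}\right) \left(-32\right) = \frac{669}{19} \left(-32\right) = - \frac{21408}{19}$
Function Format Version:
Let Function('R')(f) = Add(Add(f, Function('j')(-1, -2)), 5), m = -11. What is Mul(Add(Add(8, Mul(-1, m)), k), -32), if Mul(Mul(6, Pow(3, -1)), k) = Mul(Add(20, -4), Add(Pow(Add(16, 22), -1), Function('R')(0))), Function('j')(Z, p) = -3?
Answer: Rational(-21408, 19) ≈ -1126.7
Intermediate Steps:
Function('R')(f) = Add(2, f) (Function('R')(f) = Add(Add(f, -3), 5) = Add(Add(-3, f), 5) = Add(2, f))
k = Rational(308, 19) (k = Mul(Rational(1, 2), Mul(Add(20, -4), Add(Pow(Add(16, 22), -1), Add(2, 0)))) = Mul(Rational(1, 2), Mul(16, Add(Pow(38, -1), 2))) = Mul(Rational(1, 2), Mul(16, Add(Rational(1, 38), 2))) = Mul(Rational(1, 2), Mul(16, Rational(77, 38))) = Mul(Rational(1, 2), Rational(616, 19)) = Rational(308, 19) ≈ 16.211)
Mul(Add(Add(8, Mul(-1, m)), k), -32) = Mul(Add(Add(8, Mul(-1, -11)), Rational(308, 19)), -32) = Mul(Add(Add(8, 11), Rational(308, 19)), -32) = Mul(Add(19, Rational(308, 19)), -32) = Mul(Rational(669, 19), -32) = Rational(-21408, 19)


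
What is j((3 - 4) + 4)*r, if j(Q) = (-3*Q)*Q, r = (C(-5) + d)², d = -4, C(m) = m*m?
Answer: -11907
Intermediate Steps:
C(m) = m²
r = 441 (r = ((-5)² - 4)² = (25 - 4)² = 21² = 441)
j(Q) = -3*Q²
j((3 - 4) + 4)*r = -3*((3 - 4) + 4)²*441 = -3*(-1 + 4)²*441 = -3*3²*441 = -3*9*441 = -27*441 = -11907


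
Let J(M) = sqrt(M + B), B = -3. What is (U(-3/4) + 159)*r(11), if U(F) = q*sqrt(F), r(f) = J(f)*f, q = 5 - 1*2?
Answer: 33*sqrt(2)*(106 + I*sqrt(3)) ≈ 4946.9 + 80.833*I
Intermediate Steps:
J(M) = sqrt(-3 + M) (J(M) = sqrt(M - 3) = sqrt(-3 + M))
q = 3 (q = 5 - 2 = 3)
r(f) = f*sqrt(-3 + f) (r(f) = sqrt(-3 + f)*f = f*sqrt(-3 + f))
U(F) = 3*sqrt(F)
(U(-3/4) + 159)*r(11) = (3*sqrt(-3/4) + 159)*(11*sqrt(-3 + 11)) = (3*sqrt(-3*1/4) + 159)*(11*sqrt(8)) = (3*sqrt(-3/4) + 159)*(11*(2*sqrt(2))) = (3*(I*sqrt(3)/2) + 159)*(22*sqrt(2)) = (3*I*sqrt(3)/2 + 159)*(22*sqrt(2)) = (159 + 3*I*sqrt(3)/2)*(22*sqrt(2)) = 22*sqrt(2)*(159 + 3*I*sqrt(3)/2)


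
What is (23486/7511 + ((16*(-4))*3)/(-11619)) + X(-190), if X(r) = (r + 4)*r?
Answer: 1028135682002/29090103 ≈ 35343.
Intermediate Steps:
X(r) = r*(4 + r) (X(r) = (4 + r)*r = r*(4 + r))
(23486/7511 + ((16*(-4))*3)/(-11619)) + X(-190) = (23486/7511 + ((16*(-4))*3)/(-11619)) - 190*(4 - 190) = (23486*(1/7511) - 64*3*(-1/11619)) - 190*(-186) = (23486/7511 - 192*(-1/11619)) + 35340 = (23486/7511 + 64/3873) + 35340 = 91441982/29090103 + 35340 = 1028135682002/29090103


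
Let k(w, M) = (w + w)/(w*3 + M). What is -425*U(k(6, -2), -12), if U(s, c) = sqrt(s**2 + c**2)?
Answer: -1275*sqrt(257)/4 ≈ -5110.0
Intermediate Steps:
k(w, M) = 2*w/(M + 3*w) (k(w, M) = (2*w)/(3*w + M) = (2*w)/(M + 3*w) = 2*w/(M + 3*w))
U(s, c) = sqrt(c**2 + s**2)
-425*U(k(6, -2), -12) = -425*sqrt((-12)**2 + (2*6/(-2 + 3*6))**2) = -425*sqrt(144 + (2*6/(-2 + 18))**2) = -425*sqrt(144 + (2*6/16)**2) = -425*sqrt(144 + (2*6*(1/16))**2) = -425*sqrt(144 + (3/4)**2) = -425*sqrt(144 + 9/16) = -1275*sqrt(257)/4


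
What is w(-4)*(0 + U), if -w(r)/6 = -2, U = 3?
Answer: 36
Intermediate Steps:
w(r) = 12 (w(r) = -6*(-2) = 12)
w(-4)*(0 + U) = 12*(0 + 3) = 12*3 = 36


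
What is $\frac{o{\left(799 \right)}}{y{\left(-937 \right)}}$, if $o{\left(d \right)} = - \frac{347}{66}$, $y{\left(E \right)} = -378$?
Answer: $\frac{347}{24948} \approx 0.013909$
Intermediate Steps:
$o{\left(d \right)} = - \frac{347}{66}$ ($o{\left(d \right)} = \left(-347\right) \frac{1}{66} = - \frac{347}{66}$)
$\frac{o{\left(799 \right)}}{y{\left(-937 \right)}} = - \frac{347}{66 \left(-378\right)} = \left(- \frac{347}{66}\right) \left(- \frac{1}{378}\right) = \frac{347}{24948}$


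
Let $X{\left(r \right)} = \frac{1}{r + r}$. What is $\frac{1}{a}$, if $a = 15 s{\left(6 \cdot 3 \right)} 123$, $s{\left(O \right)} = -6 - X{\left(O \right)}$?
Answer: $- \frac{4}{44485} \approx -8.9918 \cdot 10^{-5}$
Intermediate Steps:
$X{\left(r \right)} = \frac{1}{2 r}$
$s{\left(O \right)} = -6 - \frac{1}{2 O}$
$a = - \frac{44485}{4}$ ($a = 15 \left(-6 - \frac{1}{2 \cdot 6 \cdot 3}\right) 123 = 15 \left(-6 - \frac{1}{2 \cdot 18}\right) 123 = 15 \left(-6 - \frac{1}{36}\right) 123 = 15 \left(- \frac{217}{36}\right) 123 = \left(- \frac{1085}{12}\right) 123 = - \frac{44485}{4} \approx -11121.0$)
$\frac{1}{a} = \frac{1}{- \frac{44485}{4}} = - \frac{4}{44485}$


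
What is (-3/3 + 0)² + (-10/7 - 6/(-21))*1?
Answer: -⅐ ≈ -0.14286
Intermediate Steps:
(-3/3 + 0)² + (-10/7 - 6/(-21))*1 = (-3*⅓ + 0)² + (-10*⅐ - 6*(-1/21))*1 = (-1 + 0)² + (-10/7 + 2/7)*1 = (-1)² - 8/7*1 = 1 - 8/7 = -⅐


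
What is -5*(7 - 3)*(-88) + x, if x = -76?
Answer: 1684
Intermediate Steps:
-5*(7 - 3)*(-88) + x = -5*(7 - 3)*(-88) - 76 = -5*4*(-88) - 76 = -20*(-88) - 76 = 1760 - 76 = 1684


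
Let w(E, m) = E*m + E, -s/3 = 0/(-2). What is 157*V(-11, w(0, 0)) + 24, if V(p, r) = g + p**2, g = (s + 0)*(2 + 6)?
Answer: 19021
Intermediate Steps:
s = 0 (s = -0/(-2) = -0*(-1)/2 = -3*0 = 0)
w(E, m) = E + E*m
g = 0 (g = (0 + 0)*(2 + 6) = 0*8 = 0)
V(p, r) = p**2 (V(p, r) = 0 + p**2 = p**2)
157*V(-11, w(0, 0)) + 24 = 157*(-11)**2 + 24 = 157*121 + 24 = 18997 + 24 = 19021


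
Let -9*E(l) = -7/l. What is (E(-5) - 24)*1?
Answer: -1087/45 ≈ -24.156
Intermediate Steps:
E(l) = 7/(9*l) (E(l) = -(-7)/(9*l) = 7/(9*l))
(E(-5) - 24)*1 = ((7/9)/(-5) - 24)*1 = ((7/9)*(-⅕) - 24)*1 = (-7/45 - 24)*1 = -1087/45*1 = -1087/45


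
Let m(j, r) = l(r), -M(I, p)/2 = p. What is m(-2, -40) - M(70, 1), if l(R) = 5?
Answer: 7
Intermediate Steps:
M(I, p) = -2*p
m(j, r) = 5
m(-2, -40) - M(70, 1) = 5 - (-2) = 5 - 1*(-2) = 5 + 2 = 7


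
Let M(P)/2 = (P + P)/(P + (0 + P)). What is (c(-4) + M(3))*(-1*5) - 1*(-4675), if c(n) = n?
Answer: 4685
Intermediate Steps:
M(P) = 2 (M(P) = 2*((P + P)/(P + (0 + P))) = 2*((2*P)/(P + P)) = 2*((2*P)/((2*P))) = 2*((2*P)*(1/(2*P))) = 2*1 = 2)
(c(-4) + M(3))*(-1*5) - 1*(-4675) = (-4 + 2)*(-1*5) - 1*(-4675) = -2*(-5) + 4675 = 10 + 4675 = 4685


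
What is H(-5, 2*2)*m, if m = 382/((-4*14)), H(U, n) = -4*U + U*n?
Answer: 0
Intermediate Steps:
m = -191/28 (m = 382/(-56) = 382*(-1/56) = -191/28 ≈ -6.8214)
H(-5, 2*2)*m = -5*(-4 + 2*2)*(-191/28) = -5*(-4 + 4)*(-191/28) = -5*0*(-191/28) = 0*(-191/28) = 0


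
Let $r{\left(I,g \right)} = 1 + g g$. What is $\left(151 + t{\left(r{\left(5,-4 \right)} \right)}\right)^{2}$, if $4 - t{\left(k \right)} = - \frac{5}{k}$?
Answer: $\frac{6969600}{289} \approx 24116.0$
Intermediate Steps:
$r{\left(I,g \right)} = 1 + g^{2}$
$t{\left(k \right)} = 4 + \frac{5}{k}$ ($t{\left(k \right)} = 4 - - \frac{5}{k} = 4 + \frac{5}{k}$)
$\left(151 + t{\left(r{\left(5,-4 \right)} \right)}\right)^{2} = \left(151 + \left(4 + \frac{5}{1 + \left(-4\right)^{2}}\right)\right)^{2} = \left(151 + \left(4 + \frac{5}{1 + 16}\right)\right)^{2} = \left(151 + \left(4 + \frac{5}{17}\right)\right)^{2} = \left(151 + \frac{73}{17}\right)^{2} = \left(\frac{2640}{17}\right)^{2} = \frac{6969600}{289}$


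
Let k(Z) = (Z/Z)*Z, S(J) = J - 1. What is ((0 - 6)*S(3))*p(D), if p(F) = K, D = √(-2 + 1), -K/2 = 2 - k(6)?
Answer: -96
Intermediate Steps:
S(J) = -1 + J
k(Z) = Z (k(Z) = 1*Z = Z)
K = 8 (K = -2*(2 - 1*6) = -2*(2 - 6) = -2*(-4) = 8)
D = I (D = √(-1) = I ≈ 1.0*I)
p(F) = 8
((0 - 6)*S(3))*p(D) = ((0 - 6)*(-1 + 3))*8 = -6*2*8 = -12*8 = -96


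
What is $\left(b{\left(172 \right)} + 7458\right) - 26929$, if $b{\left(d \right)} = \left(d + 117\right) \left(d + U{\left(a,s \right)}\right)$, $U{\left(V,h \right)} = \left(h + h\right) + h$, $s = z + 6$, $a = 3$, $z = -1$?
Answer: $34572$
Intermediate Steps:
$s = 5$ ($s = -1 + 6 = 5$)
$U{\left(V,h \right)} = 3 h$ ($U{\left(V,h \right)} = 2 h + h = 3 h$)
$b{\left(d \right)} = \left(15 + d\right) \left(117 + d\right)$ ($b{\left(d \right)} = \left(d + 117\right) \left(d + 3 \cdot 5\right) = \left(117 + d\right) \left(d + 15\right) = \left(117 + d\right) \left(15 + d\right) = \left(15 + d\right) \left(117 + d\right)$)
$\left(b{\left(172 \right)} + 7458\right) - 26929 = \left(\left(1755 + 172^{2} + 132 \cdot 172\right) + 7458\right) - 26929 = \left(\left(1755 + 29584 + 22704\right) + 7458\right) - 26929 = \left(54043 + 7458\right) - 26929 = 61501 - 26929 = 34572$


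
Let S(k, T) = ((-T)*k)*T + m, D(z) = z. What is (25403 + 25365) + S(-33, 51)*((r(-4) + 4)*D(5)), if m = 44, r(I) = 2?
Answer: 2627078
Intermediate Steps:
S(k, T) = 44 - k*T² (S(k, T) = ((-T)*k)*T + 44 = (-T*k)*T + 44 = -k*T² + 44 = 44 - k*T²)
(25403 + 25365) + S(-33, 51)*((r(-4) + 4)*D(5)) = (25403 + 25365) + (44 - 1*(-33)*51²)*((2 + 4)*5) = 50768 + (44 - 1*(-33)*2601)*(6*5) = 50768 + (44 + 85833)*30 = 50768 + 85877*30 = 50768 + 2576310 = 2627078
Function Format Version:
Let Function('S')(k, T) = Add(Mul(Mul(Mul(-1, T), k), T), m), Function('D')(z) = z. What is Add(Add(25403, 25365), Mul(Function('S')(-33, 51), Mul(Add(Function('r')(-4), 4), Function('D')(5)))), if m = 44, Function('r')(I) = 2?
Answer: 2627078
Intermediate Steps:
Function('S')(k, T) = Add(44, Mul(-1, k, Pow(T, 2))) (Function('S')(k, T) = Add(Mul(Mul(Mul(-1, T), k), T), 44) = Add(Mul(Mul(-1, T, k), T), 44) = Add(Mul(-1, k, Pow(T, 2)), 44) = Add(44, Mul(-1, k, Pow(T, 2))))
Add(Add(25403, 25365), Mul(Function('S')(-33, 51), Mul(Add(Function('r')(-4), 4), Function('D')(5)))) = Add(Add(25403, 25365), Mul(Add(44, Mul(-1, -33, Pow(51, 2))), Mul(Add(2, 4), 5))) = Add(50768, Mul(Add(44, Mul(-1, -33, 2601)), Mul(6, 5))) = Add(50768, Mul(Add(44, 85833), 30)) = Add(50768, Mul(85877, 30)) = Add(50768, 2576310) = 2627078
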